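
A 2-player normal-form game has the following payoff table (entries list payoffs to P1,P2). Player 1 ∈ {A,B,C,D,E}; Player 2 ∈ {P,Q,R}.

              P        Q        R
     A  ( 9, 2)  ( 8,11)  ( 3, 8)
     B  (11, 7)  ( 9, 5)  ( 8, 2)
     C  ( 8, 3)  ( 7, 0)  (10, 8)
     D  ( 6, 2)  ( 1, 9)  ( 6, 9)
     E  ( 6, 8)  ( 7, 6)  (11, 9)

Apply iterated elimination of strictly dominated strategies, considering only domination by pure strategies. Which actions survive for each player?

P1 drop A (B beats it: P:11>9 Q:9>8 R:8>3)
P1 drop D (B beats it: P:11>6 Q:9>1 R:8>6)
P2 drop Q (P beats it: B:7>5 C:3>0 E:8>6)
P1→{B,C,E} P2→{P,R}

Survivors P1:{B,C,E} P2:{P,R}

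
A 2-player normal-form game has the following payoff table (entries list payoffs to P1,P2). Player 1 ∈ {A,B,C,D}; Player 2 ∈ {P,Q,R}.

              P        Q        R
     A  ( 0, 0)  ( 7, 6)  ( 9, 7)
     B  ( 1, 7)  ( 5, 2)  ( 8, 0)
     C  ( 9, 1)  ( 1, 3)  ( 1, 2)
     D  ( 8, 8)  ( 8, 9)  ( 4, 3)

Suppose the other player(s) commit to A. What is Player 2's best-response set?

argmax u_2 = {R}

u_2(P vs A) = 0
u_2(Q vs A) = 6
u_2(R vs A) = 7
max payoff 7 at {R}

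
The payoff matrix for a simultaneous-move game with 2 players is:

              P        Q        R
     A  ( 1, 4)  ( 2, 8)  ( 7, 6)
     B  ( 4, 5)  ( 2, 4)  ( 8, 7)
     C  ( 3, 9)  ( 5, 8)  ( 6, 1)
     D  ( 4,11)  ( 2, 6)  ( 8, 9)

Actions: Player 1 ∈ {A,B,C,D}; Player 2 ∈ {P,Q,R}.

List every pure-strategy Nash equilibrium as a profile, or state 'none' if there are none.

(A,P): not NE [P1→D gives 4>1; P2→Q gives 8>4]
(A,Q): not NE [P1→C gives 5>2]
(A,R): not NE [P1→D gives 8>7; P2→Q gives 8>6]
(B,P): not NE [P2→R gives 7>5]
(B,Q): not NE [P1→C gives 5>2; P2→R gives 7>4]
(B,R): NE
(C,P): not NE [P1→D gives 4>3]
(C,Q): not NE [P2→P gives 9>8]
(C,R): not NE [P1→D gives 8>6; P2→P gives 9>1]
(D,P): NE
(D,Q): not NE [P1→C gives 5>2; P2→P gives 11>6]
(D,R): not NE [P2→P gives 11>9]

PSNE = {(B,R), (D,P)}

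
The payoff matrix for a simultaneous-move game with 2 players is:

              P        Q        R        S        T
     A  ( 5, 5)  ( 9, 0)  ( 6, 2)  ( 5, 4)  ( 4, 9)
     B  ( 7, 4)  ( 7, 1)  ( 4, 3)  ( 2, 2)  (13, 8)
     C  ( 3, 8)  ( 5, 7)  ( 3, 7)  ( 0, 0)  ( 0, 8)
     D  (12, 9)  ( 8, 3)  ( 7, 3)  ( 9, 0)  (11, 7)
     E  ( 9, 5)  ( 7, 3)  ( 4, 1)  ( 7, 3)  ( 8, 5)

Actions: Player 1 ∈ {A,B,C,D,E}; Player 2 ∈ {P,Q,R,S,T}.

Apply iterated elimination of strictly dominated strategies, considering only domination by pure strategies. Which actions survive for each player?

Survivors P1:{B,D} P2:{P,T}

P1 drop C (A beats it: P:5>3 Q:9>5 R:6>3 S:5>0 T:4>0)
P1 drop E (D beats it: P:12>9 Q:8>7 R:7>4 S:9>7 T:11>8)
P2 drop Q (P beats it: A:5>0 B:4>1 D:9>3)
P1 drop A (D beats it: P:12>5 R:7>6 S:9>5 T:11>4)
P2 drop R (P beats it: B:4>3 D:9>3)
P2 drop S (P beats it: B:4>2 D:9>0)
P1→{B,D} P2→{P,T}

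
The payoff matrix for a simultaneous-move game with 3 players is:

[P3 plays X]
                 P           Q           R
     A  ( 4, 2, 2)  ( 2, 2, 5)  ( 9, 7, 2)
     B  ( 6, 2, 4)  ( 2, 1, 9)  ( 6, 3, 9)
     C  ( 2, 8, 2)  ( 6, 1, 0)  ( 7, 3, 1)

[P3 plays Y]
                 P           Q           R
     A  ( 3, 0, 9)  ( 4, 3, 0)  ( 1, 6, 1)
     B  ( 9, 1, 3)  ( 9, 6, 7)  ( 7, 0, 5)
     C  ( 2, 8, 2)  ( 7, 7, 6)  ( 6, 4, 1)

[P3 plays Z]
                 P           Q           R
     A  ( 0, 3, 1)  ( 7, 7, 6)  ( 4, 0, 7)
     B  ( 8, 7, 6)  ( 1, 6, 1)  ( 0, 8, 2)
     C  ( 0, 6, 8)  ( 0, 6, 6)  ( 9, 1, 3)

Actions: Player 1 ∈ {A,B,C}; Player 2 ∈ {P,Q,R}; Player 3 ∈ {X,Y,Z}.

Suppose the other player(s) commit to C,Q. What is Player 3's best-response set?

u_3(X vs C,Q) = 0
u_3(Y vs C,Q) = 6
u_3(Z vs C,Q) = 6
max payoff 6 at {Y,Z}

BR_3 = {Y,Z}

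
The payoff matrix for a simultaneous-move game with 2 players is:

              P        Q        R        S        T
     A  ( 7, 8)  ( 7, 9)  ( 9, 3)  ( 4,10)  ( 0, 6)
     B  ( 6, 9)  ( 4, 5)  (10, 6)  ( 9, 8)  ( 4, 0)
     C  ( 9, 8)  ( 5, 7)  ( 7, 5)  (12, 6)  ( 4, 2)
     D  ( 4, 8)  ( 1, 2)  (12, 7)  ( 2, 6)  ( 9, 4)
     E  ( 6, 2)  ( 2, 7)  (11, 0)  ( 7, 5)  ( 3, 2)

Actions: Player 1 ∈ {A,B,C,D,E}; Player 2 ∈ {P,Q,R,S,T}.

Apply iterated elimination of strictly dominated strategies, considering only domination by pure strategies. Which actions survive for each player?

Remaining: P1:{A,C} P2:{P,Q,S}

P2 drop R (P beats it: A:8>3 B:9>6 C:8>5 D:8>7 E:2>0)
P1 drop E (C beats it: P:9>6 Q:5>2 S:12>7 T:4>3)
P2 drop T (P beats it: A:8>6 B:9>0 C:8>2 D:8>4)
P1 drop B (C beats it: P:9>6 Q:5>4 S:12>9)
P1 drop D (A beats it: P:7>4 Q:7>1 S:4>2)
P1→{A,C} P2→{P,Q,S}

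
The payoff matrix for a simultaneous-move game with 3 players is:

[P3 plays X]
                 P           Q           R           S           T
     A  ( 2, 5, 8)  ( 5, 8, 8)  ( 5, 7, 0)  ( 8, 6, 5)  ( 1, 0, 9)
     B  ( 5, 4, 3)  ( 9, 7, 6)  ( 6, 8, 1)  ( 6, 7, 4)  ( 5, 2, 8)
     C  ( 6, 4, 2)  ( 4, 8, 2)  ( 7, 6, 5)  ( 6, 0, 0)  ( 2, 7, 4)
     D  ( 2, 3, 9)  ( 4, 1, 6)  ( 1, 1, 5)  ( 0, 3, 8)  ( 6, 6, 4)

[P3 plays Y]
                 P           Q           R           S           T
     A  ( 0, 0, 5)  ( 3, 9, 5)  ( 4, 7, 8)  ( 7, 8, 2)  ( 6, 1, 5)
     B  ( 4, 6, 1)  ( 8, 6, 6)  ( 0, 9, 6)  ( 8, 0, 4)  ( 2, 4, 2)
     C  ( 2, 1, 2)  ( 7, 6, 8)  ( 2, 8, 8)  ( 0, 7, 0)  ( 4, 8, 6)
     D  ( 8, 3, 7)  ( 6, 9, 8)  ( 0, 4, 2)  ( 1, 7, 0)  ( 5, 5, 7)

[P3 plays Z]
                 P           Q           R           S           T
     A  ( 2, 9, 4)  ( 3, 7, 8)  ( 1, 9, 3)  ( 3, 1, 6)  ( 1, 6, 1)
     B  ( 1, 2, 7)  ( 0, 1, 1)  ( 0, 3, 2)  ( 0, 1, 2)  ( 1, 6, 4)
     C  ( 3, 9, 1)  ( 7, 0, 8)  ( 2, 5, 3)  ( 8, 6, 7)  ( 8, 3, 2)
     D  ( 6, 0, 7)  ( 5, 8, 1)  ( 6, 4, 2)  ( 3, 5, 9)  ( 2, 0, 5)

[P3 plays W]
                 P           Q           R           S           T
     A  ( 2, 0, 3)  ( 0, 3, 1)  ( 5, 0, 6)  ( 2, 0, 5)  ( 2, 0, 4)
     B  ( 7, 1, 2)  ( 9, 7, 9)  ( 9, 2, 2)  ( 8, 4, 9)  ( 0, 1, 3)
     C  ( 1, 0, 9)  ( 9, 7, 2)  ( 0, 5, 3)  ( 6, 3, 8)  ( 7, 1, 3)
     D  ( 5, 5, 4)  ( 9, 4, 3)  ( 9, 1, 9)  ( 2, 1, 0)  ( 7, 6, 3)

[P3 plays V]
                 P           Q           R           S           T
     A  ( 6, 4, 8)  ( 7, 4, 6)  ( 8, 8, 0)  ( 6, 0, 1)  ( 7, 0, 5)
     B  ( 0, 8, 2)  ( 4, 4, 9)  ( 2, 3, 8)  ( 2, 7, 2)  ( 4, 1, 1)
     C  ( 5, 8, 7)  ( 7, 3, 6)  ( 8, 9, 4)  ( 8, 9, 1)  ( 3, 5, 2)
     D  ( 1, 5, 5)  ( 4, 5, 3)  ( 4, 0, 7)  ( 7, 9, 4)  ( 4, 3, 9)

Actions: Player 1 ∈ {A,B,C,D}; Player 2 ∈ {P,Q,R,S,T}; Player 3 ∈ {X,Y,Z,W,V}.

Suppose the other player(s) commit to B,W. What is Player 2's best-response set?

u_2(P vs B,W) = 1
u_2(Q vs B,W) = 7
u_2(R vs B,W) = 2
u_2(S vs B,W) = 4
u_2(T vs B,W) = 1
max payoff 7 at {Q}

argmax u_2 = {Q}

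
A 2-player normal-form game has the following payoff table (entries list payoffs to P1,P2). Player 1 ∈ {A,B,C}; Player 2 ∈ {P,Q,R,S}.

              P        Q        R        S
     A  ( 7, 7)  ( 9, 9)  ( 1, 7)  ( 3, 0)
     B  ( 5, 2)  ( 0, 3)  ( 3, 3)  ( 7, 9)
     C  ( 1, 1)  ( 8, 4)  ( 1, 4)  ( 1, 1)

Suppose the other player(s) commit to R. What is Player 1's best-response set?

u_1(A vs R) = 1
u_1(B vs R) = 3
u_1(C vs R) = 1
max payoff 3 at {B}

argmax u_1 = {B}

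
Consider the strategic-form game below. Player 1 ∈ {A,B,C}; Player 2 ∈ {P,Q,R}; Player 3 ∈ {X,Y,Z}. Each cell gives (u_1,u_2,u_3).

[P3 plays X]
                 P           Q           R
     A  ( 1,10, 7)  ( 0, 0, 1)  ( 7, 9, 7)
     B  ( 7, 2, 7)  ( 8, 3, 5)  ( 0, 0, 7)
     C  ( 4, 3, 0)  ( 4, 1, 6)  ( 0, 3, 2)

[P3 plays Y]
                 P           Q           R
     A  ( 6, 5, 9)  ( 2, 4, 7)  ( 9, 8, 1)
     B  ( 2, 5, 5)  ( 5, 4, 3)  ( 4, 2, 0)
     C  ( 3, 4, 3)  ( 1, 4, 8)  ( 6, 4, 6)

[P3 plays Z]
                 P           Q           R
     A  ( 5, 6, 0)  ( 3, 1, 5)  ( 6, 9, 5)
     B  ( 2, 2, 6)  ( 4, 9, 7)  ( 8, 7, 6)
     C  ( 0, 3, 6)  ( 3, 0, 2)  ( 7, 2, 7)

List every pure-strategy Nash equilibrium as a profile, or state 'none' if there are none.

(A,P,X): not NE [P1→B gives 7>1; P3→Y gives 9>7]
(A,P,Y): not NE [P2→R gives 8>5]
(A,P,Z): not NE [P2→R gives 9>6; P3→Y gives 9>0]
(A,Q,X): not NE [P1→B gives 8>0; P2→P gives 10>0; P3→Y gives 7>1]
(A,Q,Y): not NE [P1→B gives 5>2; P2→R gives 8>4]
(A,Q,Z): not NE [P1→B gives 4>3; P2→R gives 9>1; P3→Y gives 7>5]
(A,R,X): not NE [P2→P gives 10>9]
(A,R,Y): not NE [P3→X gives 7>1]
(A,R,Z): not NE [P1→B gives 8>6; P3→X gives 7>5]
(B,P,X): not NE [P2→Q gives 3>2]
(B,P,Y): not NE [P1→A gives 6>2; P3→X gives 7>5]
(B,P,Z): not NE [P1→A gives 5>2; P2→Q gives 9>2; P3→X gives 7>6]
(B,Q,X): not NE [P3→Z gives 7>5]
(B,Q,Y): not NE [P2→P gives 5>4; P3→Z gives 7>3]
(B,Q,Z): NE
(B,R,X): not NE [P1→A gives 7>0; P2→Q gives 3>0]
(B,R,Y): not NE [P1→A gives 9>4; P2→P gives 5>2; P3→X gives 7>0]
(B,R,Z): not NE [P2→Q gives 9>7; P3→X gives 7>6]
(C,P,X): not NE [P1→B gives 7>4; P3→Z gives 6>0]
(C,P,Y): not NE [P1→A gives 6>3; P3→Z gives 6>3]
(C,P,Z): not NE [P1→A gives 5>0]
(C,Q,X): not NE [P1→B gives 8>4; P2→R gives 3>1; P3→Y gives 8>6]
(C,Q,Y): not NE [P1→B gives 5>1]
(C,Q,Z): not NE [P1→B gives 4>3; P2→P gives 3>0; P3→Y gives 8>2]
(C,R,X): not NE [P1→A gives 7>0; P3→Z gives 7>2]
(C,R,Y): not NE [P1→A gives 9>6; P3→Z gives 7>6]
(C,R,Z): not NE [P1→B gives 8>7; P2→P gives 3>2]

Nash profiles: (B,Q,Z)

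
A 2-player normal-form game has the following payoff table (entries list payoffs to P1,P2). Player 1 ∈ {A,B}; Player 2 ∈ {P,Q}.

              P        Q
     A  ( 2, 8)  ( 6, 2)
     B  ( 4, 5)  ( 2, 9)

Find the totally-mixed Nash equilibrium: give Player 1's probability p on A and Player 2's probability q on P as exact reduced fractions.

(p,q) = (2/5, 2/3)

P1 indiff ⇒ q·2+(1-q)·6 = q·4+(1-q)·2 ⇒ q(-2) = (1-q)(-4) ⇒ q = 2/3
P2 indiff ⇒ p·8+(1-p)·5 = p·2+(1-p)·9 ⇒ p(6) = (1-p)(4) ⇒ p = 2/5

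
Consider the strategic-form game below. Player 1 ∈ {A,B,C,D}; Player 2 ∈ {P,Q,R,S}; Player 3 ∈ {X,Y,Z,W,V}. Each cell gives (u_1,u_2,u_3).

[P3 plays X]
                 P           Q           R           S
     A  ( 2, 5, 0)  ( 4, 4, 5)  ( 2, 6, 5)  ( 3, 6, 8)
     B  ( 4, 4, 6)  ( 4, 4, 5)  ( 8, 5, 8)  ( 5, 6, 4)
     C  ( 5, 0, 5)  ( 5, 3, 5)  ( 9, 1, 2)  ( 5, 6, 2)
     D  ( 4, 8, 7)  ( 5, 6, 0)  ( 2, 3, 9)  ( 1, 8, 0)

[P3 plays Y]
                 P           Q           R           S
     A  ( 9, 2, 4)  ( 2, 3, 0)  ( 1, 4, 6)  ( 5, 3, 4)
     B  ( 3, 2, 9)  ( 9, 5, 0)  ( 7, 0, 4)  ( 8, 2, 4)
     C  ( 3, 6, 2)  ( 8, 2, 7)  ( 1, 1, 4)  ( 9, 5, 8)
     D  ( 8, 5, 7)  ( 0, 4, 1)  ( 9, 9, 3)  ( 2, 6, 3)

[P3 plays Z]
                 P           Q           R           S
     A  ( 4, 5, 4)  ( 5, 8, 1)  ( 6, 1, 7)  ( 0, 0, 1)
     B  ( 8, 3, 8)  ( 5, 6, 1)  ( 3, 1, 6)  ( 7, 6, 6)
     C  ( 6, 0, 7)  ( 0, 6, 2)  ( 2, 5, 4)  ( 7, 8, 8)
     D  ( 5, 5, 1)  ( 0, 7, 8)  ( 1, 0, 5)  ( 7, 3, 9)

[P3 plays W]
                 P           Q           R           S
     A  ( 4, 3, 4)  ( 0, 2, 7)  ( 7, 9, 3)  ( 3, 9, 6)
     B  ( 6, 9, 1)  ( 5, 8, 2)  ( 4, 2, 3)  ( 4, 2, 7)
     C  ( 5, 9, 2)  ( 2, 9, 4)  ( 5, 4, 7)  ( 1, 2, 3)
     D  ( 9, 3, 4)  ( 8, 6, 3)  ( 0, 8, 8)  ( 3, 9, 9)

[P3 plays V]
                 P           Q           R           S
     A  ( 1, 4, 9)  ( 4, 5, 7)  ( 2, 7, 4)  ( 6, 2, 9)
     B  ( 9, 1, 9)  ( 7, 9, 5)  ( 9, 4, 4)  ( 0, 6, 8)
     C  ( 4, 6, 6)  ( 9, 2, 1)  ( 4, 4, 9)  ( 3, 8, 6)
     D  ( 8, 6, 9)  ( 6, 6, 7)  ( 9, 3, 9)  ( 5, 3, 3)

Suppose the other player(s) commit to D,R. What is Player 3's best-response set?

u_3(X vs D,R) = 9
u_3(Y vs D,R) = 3
u_3(Z vs D,R) = 5
u_3(W vs D,R) = 8
u_3(V vs D,R) = 9
max payoff 9 at {X,V}

P3 best: {X,V}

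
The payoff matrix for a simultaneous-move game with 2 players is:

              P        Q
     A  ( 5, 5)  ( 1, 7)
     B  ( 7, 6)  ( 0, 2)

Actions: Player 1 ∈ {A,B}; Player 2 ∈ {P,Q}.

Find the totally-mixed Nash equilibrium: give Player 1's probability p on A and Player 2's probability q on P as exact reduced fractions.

P1 indiff ⇒ q·5+(1-q)·1 = q·7+(1-q)·0 ⇒ q(-2) = (1-q)(-1) ⇒ q = 1/3
P2 indiff ⇒ p·5+(1-p)·6 = p·7+(1-p)·2 ⇒ p(-2) = (1-p)(-4) ⇒ p = 2/3

p=2/3, q=1/3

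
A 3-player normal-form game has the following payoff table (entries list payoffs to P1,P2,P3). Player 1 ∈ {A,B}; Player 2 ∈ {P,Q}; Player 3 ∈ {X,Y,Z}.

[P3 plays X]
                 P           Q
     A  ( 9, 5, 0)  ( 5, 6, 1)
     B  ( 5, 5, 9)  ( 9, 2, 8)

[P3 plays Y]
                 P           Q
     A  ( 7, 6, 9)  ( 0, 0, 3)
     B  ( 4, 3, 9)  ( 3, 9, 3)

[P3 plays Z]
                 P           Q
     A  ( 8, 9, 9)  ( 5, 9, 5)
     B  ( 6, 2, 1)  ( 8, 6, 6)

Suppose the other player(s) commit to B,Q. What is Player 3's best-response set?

BR_3 = {X}

u_3(X vs B,Q) = 8
u_3(Y vs B,Q) = 3
u_3(Z vs B,Q) = 6
max payoff 8 at {X}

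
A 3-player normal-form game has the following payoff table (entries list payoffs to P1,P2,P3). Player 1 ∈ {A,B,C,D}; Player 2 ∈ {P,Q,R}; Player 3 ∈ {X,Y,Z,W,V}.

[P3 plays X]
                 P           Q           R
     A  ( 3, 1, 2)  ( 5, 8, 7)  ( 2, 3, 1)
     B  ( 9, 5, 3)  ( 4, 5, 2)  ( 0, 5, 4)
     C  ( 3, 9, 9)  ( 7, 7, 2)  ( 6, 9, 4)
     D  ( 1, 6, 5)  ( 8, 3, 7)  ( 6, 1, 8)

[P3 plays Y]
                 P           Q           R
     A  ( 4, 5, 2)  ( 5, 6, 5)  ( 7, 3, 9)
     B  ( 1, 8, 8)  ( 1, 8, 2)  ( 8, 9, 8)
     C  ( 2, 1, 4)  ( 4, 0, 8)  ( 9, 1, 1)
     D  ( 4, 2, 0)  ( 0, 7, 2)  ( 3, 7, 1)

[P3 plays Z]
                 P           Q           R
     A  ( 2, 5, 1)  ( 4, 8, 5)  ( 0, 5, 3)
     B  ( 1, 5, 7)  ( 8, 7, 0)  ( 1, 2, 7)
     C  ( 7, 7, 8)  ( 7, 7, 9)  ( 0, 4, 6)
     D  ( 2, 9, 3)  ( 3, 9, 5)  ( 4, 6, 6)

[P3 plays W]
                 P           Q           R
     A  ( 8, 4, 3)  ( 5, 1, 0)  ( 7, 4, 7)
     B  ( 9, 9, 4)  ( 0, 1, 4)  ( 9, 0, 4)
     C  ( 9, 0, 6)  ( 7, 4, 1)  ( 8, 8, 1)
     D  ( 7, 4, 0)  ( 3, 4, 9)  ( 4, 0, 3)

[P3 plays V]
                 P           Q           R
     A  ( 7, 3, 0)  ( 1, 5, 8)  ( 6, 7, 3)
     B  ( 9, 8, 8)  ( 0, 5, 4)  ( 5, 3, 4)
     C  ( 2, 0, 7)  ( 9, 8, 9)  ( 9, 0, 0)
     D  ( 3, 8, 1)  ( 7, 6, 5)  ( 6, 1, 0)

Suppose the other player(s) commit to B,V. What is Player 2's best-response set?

P2 best: {P}

u_2(P vs B,V) = 8
u_2(Q vs B,V) = 5
u_2(R vs B,V) = 3
max payoff 8 at {P}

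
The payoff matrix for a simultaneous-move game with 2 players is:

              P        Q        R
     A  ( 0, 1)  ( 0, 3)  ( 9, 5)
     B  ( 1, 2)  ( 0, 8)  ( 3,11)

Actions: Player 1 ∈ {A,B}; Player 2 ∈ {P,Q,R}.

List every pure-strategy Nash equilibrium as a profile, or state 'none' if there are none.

(A,P): not NE [P1→B gives 1>0; P2→R gives 5>1]
(A,Q): not NE [P2→R gives 5>3]
(A,R): NE
(B,P): not NE [P2→R gives 11>2]
(B,Q): not NE [P2→R gives 11>8]
(B,R): not NE [P1→A gives 9>3]

PSNE = {(A,R)}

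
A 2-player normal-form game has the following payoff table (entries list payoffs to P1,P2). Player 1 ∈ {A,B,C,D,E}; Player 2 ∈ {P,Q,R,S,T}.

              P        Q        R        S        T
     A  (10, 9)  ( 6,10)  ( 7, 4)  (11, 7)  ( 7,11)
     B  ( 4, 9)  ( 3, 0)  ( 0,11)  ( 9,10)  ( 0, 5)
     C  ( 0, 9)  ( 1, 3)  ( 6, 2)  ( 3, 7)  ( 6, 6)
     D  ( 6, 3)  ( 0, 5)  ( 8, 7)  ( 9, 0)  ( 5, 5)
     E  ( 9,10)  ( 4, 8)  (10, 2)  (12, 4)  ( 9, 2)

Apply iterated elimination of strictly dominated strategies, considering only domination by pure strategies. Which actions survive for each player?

P1 drop B (A beats it: P:10>4 Q:6>3 R:7>0 S:11>9 T:7>0)
P1 drop C (A beats it: P:10>0 Q:6>1 R:7>6 S:11>3 T:7>6)
P1 drop D (E beats it: P:9>6 Q:4>0 R:10>8 S:12>9 T:9>5)
P2 drop R (P beats it: A:9>4 E:10>2)
P2 drop S (P beats it: A:9>7 E:10>4)
P1→{A,E} P2→{P,Q,T}

Remaining: P1:{A,E} P2:{P,Q,T}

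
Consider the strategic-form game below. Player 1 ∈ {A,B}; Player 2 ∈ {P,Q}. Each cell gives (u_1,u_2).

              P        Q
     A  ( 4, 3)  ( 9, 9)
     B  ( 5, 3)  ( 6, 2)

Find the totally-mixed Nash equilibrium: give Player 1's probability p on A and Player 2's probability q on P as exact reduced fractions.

(p,q) = (1/7, 3/4)

P1 indiff ⇒ q·4+(1-q)·9 = q·5+(1-q)·6 ⇒ q(-1) = (1-q)(-3) ⇒ q = 3/4
P2 indiff ⇒ p·3+(1-p)·3 = p·9+(1-p)·2 ⇒ p(-6) = (1-p)(-1) ⇒ p = 1/7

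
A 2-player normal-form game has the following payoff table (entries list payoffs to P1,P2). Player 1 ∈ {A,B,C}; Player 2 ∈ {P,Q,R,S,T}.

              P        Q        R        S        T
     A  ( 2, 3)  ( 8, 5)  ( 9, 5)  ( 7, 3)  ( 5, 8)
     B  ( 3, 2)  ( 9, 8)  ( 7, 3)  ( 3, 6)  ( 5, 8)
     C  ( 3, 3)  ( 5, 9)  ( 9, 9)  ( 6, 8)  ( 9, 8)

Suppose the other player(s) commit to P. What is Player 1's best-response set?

BR_1 = {B,C}

u_1(A vs P) = 2
u_1(B vs P) = 3
u_1(C vs P) = 3
max payoff 3 at {B,C}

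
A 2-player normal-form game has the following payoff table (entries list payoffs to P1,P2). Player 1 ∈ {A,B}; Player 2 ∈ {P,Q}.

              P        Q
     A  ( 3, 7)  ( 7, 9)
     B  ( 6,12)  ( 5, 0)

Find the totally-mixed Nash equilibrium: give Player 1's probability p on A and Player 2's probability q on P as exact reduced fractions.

(p,q) = (6/7, 2/5)

P1 indiff ⇒ q·3+(1-q)·7 = q·6+(1-q)·5 ⇒ q(-3) = (1-q)(-2) ⇒ q = 2/5
P2 indiff ⇒ p·7+(1-p)·12 = p·9+(1-p)·0 ⇒ p(-2) = (1-p)(-12) ⇒ p = 6/7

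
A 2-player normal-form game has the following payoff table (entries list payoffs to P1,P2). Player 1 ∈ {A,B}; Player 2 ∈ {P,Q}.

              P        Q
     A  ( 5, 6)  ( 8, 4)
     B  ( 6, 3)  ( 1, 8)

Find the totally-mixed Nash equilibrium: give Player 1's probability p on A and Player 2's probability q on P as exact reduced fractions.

P1 indiff ⇒ q·5+(1-q)·8 = q·6+(1-q)·1 ⇒ q(-1) = (1-q)(-7) ⇒ q = 7/8
P2 indiff ⇒ p·6+(1-p)·3 = p·4+(1-p)·8 ⇒ p(2) = (1-p)(5) ⇒ p = 5/7

P1 mixes 5/7 on A; P2 mixes 7/8 on P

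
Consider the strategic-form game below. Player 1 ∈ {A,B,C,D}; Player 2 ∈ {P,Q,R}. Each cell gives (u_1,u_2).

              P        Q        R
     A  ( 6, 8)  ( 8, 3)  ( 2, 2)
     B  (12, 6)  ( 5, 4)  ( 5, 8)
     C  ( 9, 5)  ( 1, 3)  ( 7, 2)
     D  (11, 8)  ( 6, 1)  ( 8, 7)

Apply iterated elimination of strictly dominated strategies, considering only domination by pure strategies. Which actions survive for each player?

P1 drop C (D beats it: P:11>9 Q:6>1 R:8>7)
P2 drop Q (P beats it: A:8>3 B:6>4 D:8>1)
P1 drop A (B beats it: P:12>6 R:5>2)
P1→{B,D} P2→{P,R}

IESDS → P1:{B,D} P2:{P,R}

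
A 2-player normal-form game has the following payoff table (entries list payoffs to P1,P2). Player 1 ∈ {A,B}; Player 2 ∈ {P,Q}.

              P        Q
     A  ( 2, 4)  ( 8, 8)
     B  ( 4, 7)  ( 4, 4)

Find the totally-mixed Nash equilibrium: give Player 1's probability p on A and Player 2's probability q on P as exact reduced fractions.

(p,q) = (3/7, 2/3)

P1 indiff ⇒ q·2+(1-q)·8 = q·4+(1-q)·4 ⇒ q(-2) = (1-q)(-4) ⇒ q = 2/3
P2 indiff ⇒ p·4+(1-p)·7 = p·8+(1-p)·4 ⇒ p(-4) = (1-p)(-3) ⇒ p = 3/7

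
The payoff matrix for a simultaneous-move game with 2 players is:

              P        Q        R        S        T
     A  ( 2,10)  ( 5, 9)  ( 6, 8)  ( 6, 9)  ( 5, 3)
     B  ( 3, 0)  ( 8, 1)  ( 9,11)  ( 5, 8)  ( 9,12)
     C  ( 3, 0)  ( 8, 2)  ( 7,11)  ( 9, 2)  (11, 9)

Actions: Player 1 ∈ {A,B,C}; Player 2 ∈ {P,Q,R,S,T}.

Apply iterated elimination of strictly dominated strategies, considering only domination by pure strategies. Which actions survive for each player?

Survivors P1:{B,C} P2:{R,T}

P1 drop A (C beats it: P:3>2 Q:8>5 R:7>6 S:9>6 T:11>5)
P2 drop P (Q beats it: B:1>0 C:2>0)
P2 drop Q (R beats it: B:11>1 C:11>2)
P2 drop S (R beats it: B:11>8 C:11>2)
P1→{B,C} P2→{R,T}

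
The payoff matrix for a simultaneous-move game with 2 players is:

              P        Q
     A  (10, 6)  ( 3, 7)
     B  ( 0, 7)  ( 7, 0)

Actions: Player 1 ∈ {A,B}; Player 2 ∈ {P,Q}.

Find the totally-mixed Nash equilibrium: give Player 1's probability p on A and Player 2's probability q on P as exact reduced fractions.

P1 indiff ⇒ q·10+(1-q)·3 = q·0+(1-q)·7 ⇒ q(10) = (1-q)(4) ⇒ q = 2/7
P2 indiff ⇒ p·6+(1-p)·7 = p·7+(1-p)·0 ⇒ p(-1) = (1-p)(-7) ⇒ p = 7/8

(p,q) = (7/8, 2/7)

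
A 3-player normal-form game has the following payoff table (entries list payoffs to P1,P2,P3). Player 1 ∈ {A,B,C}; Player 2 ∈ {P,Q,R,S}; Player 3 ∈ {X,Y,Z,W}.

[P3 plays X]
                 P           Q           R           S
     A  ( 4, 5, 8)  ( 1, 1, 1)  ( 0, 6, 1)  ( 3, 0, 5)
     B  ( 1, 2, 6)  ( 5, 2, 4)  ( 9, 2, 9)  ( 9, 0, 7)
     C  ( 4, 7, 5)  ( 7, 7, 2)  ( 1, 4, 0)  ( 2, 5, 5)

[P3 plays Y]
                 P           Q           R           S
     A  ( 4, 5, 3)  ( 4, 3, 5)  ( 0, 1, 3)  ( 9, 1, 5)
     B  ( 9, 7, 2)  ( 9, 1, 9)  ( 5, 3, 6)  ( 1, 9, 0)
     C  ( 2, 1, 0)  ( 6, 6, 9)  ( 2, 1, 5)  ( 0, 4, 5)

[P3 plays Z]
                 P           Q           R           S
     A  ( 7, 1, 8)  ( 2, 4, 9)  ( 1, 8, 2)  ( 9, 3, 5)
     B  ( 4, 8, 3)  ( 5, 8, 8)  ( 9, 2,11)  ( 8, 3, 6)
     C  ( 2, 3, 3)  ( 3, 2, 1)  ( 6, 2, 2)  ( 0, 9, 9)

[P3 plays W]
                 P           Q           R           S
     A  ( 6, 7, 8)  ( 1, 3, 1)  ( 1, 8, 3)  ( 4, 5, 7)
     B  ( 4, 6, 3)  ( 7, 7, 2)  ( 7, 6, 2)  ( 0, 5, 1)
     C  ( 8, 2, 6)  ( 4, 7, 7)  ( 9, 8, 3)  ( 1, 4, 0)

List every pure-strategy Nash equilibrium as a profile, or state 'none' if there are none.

(A,P,X): not NE [P2→R gives 6>5]
(A,P,Y): not NE [P1→B gives 9>4; P3→W gives 8>3]
(A,P,Z): not NE [P2→R gives 8>1]
(A,P,W): not NE [P1→C gives 8>6; P2→R gives 8>7]
(A,Q,X): not NE [P1→C gives 7>1; P2→R gives 6>1; P3→Z gives 9>1]
(A,Q,Y): not NE [P1→B gives 9>4; P2→P gives 5>3; P3→Z gives 9>5]
(A,Q,Z): not NE [P1→B gives 5>2; P2→R gives 8>4]
(A,Q,W): not NE [P1→B gives 7>1; P2→R gives 8>3; P3→Z gives 9>1]
(A,R,X): not NE [P1→B gives 9>0; P3→W gives 3>1]
(A,R,Y): not NE [P1→B gives 5>0; P2→P gives 5>1]
(A,R,Z): not NE [P1→B gives 9>1; P3→W gives 3>2]
(A,R,W): not NE [P1→C gives 9>1]
(A,S,X): not NE [P1→B gives 9>3; P2→R gives 6>0; P3→W gives 7>5]
(A,S,Y): not NE [P2→P gives 5>1; P3→W gives 7>5]
(A,S,Z): not NE [P2→R gives 8>3; P3→W gives 7>5]
(A,S,W): not NE [P2→R gives 8>5]
(B,P,X): not NE [P1→C gives 4>1]
(B,P,Y): not NE [P2→S gives 9>7; P3→X gives 6>2]
(B,P,Z): not NE [P1→A gives 7>4; P3→X gives 6>3]
(B,P,W): not NE [P1→C gives 8>4; P2→Q gives 7>6; P3→X gives 6>3]
(B,Q,X): not NE [P1→C gives 7>5; P3→Y gives 9>4]
(B,Q,Y): not NE [P2→S gives 9>1]
(B,Q,Z): not NE [P3→Y gives 9>8]
(B,Q,W): not NE [P3→Y gives 9>2]
(B,R,X): not NE [P3→Z gives 11>9]
(B,R,Y): not NE [P2→S gives 9>3; P3→Z gives 11>6]
(B,R,Z): not NE [P2→Q gives 8>2]
(B,R,W): not NE [P1→C gives 9>7; P2→Q gives 7>6; P3→Z gives 11>2]
(B,S,X): not NE [P2→R gives 2>0]
(B,S,Y): not NE [P1→A gives 9>1; P3→X gives 7>0]
(B,S,Z): not NE [P1→A gives 9>8; P2→Q gives 8>3; P3→X gives 7>6]
(B,S,W): not NE [P1→A gives 4>0; P2→Q gives 7>5; P3→X gives 7>1]
(C,P,X): not NE [P3→W gives 6>5]
(C,P,Y): not NE [P1→B gives 9>2; P2→Q gives 6>1; P3→W gives 6>0]
(C,P,Z): not NE [P1→A gives 7>2; P2→S gives 9>3; P3→W gives 6>3]
(C,P,W): not NE [P2→R gives 8>2]
(C,Q,X): not NE [P3→Y gives 9>2]
(C,Q,Y): not NE [P1→B gives 9>6]
(C,Q,Z): not NE [P1→B gives 5>3; P2→S gives 9>2; P3→Y gives 9>1]
(C,Q,W): not NE [P1→B gives 7>4; P2→R gives 8>7; P3→Y gives 9>7]
(C,R,X): not NE [P1→B gives 9>1; P2→Q gives 7>4; P3→Y gives 5>0]
(C,R,Y): not NE [P1→B gives 5>2; P2→Q gives 6>1]
(C,R,Z): not NE [P1→B gives 9>6; P2→S gives 9>2; P3→Y gives 5>2]
(C,R,W): not NE [P3→Y gives 5>3]
(C,S,X): not NE [P1→B gives 9>2; P2→Q gives 7>5; P3→Z gives 9>5]
(C,S,Y): not NE [P1→A gives 9>0; P2→Q gives 6>4; P3→Z gives 9>5]
(C,S,Z): not NE [P1→A gives 9>0]
(C,S,W): not NE [P1→A gives 4>1; P2→R gives 8>4; P3→Z gives 9>0]

PSNE: ∅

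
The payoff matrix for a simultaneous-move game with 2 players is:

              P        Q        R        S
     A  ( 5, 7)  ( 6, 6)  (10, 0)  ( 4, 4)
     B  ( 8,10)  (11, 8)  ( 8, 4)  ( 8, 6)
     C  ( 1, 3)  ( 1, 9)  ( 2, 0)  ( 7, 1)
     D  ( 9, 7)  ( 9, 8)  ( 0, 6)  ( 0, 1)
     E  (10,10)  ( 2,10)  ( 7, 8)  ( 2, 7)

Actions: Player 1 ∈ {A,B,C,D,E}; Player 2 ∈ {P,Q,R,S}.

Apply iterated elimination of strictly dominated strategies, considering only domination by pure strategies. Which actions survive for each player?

P1 drop C (B beats it: P:8>1 Q:11>1 R:8>2 S:8>7)
P2 drop R (P beats it: A:7>0 B:10>4 D:7>6 E:10>8)
P1 drop A (B beats it: P:8>5 Q:11>6 S:8>4)
P2 drop S (P beats it: B:10>6 D:7>1 E:10>7)
P1→{B,D,E} P2→{P,Q}

Survivors P1:{B,D,E} P2:{P,Q}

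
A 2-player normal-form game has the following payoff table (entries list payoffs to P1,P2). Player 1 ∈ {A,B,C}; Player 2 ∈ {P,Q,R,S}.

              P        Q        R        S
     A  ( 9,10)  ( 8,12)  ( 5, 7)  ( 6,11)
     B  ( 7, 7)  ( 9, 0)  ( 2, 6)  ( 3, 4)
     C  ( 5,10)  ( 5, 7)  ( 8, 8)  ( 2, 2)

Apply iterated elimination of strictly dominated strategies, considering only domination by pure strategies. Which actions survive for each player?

P2 drop R (P beats it: A:10>7 B:7>6 C:10>8)
P1 drop C (A beats it: P:9>5 Q:8>5 S:6>2)
P1→{A,B} P2→{P,Q,S}

Remaining: P1:{A,B} P2:{P,Q,S}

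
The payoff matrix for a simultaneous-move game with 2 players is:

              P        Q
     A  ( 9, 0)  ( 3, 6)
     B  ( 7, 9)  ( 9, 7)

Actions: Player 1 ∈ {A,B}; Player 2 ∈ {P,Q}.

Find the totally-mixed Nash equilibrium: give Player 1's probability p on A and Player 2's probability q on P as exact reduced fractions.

p=1/4, q=3/4

P1 indiff ⇒ q·9+(1-q)·3 = q·7+(1-q)·9 ⇒ q(2) = (1-q)(6) ⇒ q = 3/4
P2 indiff ⇒ p·0+(1-p)·9 = p·6+(1-p)·7 ⇒ p(-6) = (1-p)(-2) ⇒ p = 1/4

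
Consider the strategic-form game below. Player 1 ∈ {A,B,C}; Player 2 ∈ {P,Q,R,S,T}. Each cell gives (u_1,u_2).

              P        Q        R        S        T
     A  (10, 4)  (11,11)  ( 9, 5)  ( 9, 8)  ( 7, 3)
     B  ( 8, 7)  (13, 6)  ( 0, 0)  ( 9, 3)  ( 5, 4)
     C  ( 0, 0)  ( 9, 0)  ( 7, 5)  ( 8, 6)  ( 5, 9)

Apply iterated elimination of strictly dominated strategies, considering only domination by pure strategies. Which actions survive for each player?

Survivors P1:{A,B} P2:{P,Q}

P1 drop C (A beats it: P:10>0 Q:11>9 R:9>7 S:9>8 T:7>5)
P2 drop R (Q beats it: A:11>5 B:6>0)
P2 drop S (Q beats it: A:11>8 B:6>3)
P2 drop T (P beats it: A:4>3 B:7>4)
P1→{A,B} P2→{P,Q}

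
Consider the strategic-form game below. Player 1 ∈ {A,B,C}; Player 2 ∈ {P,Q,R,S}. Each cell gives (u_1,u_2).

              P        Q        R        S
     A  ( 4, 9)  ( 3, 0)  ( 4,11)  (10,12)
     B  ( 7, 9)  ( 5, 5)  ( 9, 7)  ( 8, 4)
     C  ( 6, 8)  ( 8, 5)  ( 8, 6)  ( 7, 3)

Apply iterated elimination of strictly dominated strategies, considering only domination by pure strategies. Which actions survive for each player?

P2 drop Q (P beats it: A:9>0 B:9>5 C:8>5)
P1 drop C (B beats it: P:7>6 R:9>8 S:8>7)
P1→{A,B} P2→{P,R,S}

IESDS → P1:{A,B} P2:{P,R,S}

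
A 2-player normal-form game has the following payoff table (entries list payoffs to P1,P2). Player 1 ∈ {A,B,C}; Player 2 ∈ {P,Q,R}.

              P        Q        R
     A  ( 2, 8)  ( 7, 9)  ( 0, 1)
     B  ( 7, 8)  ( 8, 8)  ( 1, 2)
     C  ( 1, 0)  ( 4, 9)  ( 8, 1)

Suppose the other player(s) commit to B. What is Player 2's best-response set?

u_2(P vs B) = 8
u_2(Q vs B) = 8
u_2(R vs B) = 2
max payoff 8 at {P,Q}

argmax u_2 = {P,Q}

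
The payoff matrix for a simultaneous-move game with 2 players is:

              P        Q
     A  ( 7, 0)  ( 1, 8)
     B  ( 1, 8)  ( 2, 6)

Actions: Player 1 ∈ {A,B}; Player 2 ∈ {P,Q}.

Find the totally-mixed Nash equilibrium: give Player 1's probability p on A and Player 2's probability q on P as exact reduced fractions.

P1 mixes 1/5 on A; P2 mixes 1/7 on P

P1 indiff ⇒ q·7+(1-q)·1 = q·1+(1-q)·2 ⇒ q(6) = (1-q)(1) ⇒ q = 1/7
P2 indiff ⇒ p·0+(1-p)·8 = p·8+(1-p)·6 ⇒ p(-8) = (1-p)(-2) ⇒ p = 1/5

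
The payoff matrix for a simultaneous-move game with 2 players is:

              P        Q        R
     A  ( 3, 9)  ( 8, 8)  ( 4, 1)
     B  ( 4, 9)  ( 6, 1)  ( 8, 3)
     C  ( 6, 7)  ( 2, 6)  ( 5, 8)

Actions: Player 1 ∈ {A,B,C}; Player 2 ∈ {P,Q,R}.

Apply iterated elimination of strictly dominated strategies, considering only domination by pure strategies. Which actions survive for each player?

IESDS → P1:{B,C} P2:{P,R}

P2 drop Q (P beats it: A:9>8 B:9>1 C:7>6)
P1 drop A (B beats it: P:4>3 R:8>4)
P1→{B,C} P2→{P,R}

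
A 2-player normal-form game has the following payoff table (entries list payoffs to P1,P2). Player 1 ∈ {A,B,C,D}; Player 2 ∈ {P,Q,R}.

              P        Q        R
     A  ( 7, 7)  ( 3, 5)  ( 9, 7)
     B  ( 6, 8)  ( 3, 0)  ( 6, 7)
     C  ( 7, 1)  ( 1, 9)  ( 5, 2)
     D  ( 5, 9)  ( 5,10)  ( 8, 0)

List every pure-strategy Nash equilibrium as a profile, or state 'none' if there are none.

(A,P): NE
(A,Q): not NE [P1→D gives 5>3; P2→R gives 7>5]
(A,R): NE
(B,P): not NE [P1→C gives 7>6]
(B,Q): not NE [P1→D gives 5>3; P2→P gives 8>0]
(B,R): not NE [P1→A gives 9>6; P2→P gives 8>7]
(C,P): not NE [P2→Q gives 9>1]
(C,Q): not NE [P1→D gives 5>1]
(C,R): not NE [P1→A gives 9>5; P2→Q gives 9>2]
(D,P): not NE [P1→C gives 7>5; P2→Q gives 10>9]
(D,Q): NE
(D,R): not NE [P1→A gives 9>8; P2→Q gives 10>0]

NE set: (A,P), (A,R), (D,Q)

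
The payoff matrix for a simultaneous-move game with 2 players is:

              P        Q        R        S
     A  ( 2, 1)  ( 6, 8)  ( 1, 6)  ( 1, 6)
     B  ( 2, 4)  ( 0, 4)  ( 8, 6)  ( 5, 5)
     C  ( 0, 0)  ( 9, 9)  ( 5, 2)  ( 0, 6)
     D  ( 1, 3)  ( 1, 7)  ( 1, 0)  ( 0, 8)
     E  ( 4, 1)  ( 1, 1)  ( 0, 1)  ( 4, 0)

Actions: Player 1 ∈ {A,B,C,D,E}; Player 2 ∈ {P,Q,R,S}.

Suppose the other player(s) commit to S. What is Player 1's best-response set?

u_1(A vs S) = 1
u_1(B vs S) = 5
u_1(C vs S) = 0
u_1(D vs S) = 0
u_1(E vs S) = 4
max payoff 5 at {B}

BR_1 = {B}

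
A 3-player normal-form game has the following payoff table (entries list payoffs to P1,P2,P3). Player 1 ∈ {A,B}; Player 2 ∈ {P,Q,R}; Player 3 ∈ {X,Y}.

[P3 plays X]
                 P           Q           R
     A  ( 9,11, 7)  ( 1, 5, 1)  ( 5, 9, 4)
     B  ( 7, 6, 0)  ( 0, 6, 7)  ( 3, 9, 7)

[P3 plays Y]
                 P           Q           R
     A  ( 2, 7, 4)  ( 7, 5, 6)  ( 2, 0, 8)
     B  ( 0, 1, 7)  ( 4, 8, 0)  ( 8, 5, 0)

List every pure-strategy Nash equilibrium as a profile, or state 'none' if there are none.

(A,P,X): NE
(A,P,Y): not NE [P3→X gives 7>4]
(A,Q,X): not NE [P2→P gives 11>5; P3→Y gives 6>1]
(A,Q,Y): not NE [P2→P gives 7>5]
(A,R,X): not NE [P2→P gives 11>9; P3→Y gives 8>4]
(A,R,Y): not NE [P1→B gives 8>2; P2→P gives 7>0]
(B,P,X): not NE [P1→A gives 9>7; P2→R gives 9>6; P3→Y gives 7>0]
(B,P,Y): not NE [P1→A gives 2>0; P2→Q gives 8>1]
(B,Q,X): not NE [P1→A gives 1>0; P2→R gives 9>6]
(B,Q,Y): not NE [P1→A gives 7>4; P3→X gives 7>0]
(B,R,X): not NE [P1→A gives 5>3]
(B,R,Y): not NE [P2→Q gives 8>5; P3→X gives 7>0]

NE set: (A,P,X)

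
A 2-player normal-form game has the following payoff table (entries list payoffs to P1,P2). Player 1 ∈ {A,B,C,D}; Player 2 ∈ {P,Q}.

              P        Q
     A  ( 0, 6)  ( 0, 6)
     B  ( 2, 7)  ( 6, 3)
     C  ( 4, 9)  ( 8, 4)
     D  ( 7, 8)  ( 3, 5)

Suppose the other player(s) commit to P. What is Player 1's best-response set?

u_1(A vs P) = 0
u_1(B vs P) = 2
u_1(C vs P) = 4
u_1(D vs P) = 7
max payoff 7 at {D}

P1 best: {D}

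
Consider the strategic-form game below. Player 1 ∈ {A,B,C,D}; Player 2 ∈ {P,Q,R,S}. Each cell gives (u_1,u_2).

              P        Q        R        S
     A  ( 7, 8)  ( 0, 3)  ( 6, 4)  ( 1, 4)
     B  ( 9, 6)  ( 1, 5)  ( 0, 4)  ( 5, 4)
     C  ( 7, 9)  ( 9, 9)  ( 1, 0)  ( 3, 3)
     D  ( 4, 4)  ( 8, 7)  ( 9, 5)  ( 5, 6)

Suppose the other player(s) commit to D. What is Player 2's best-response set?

u_2(P vs D) = 4
u_2(Q vs D) = 7
u_2(R vs D) = 5
u_2(S vs D) = 6
max payoff 7 at {Q}

argmax u_2 = {Q}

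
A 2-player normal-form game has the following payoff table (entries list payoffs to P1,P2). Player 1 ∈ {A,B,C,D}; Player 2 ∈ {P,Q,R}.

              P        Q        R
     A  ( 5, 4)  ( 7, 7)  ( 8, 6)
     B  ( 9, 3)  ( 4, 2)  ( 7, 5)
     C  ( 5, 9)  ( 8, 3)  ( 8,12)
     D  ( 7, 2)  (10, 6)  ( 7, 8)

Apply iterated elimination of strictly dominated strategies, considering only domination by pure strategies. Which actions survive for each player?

P2 drop P (R beats it: A:6>4 B:5>3 C:12>9 D:8>2)
P1 drop B (A beats it: Q:7>4 R:8>7)
P1→{A,C,D} P2→{Q,R}

IESDS → P1:{A,C,D} P2:{Q,R}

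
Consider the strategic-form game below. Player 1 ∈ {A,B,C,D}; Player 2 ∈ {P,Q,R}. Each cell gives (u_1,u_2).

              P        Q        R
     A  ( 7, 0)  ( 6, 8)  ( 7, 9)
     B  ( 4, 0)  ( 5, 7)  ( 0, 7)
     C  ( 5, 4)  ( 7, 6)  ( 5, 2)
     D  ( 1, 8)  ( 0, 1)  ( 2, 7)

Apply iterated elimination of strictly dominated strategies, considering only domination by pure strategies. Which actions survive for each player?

Remaining: P1:{A,C} P2:{Q,R}

P1 drop B (A beats it: P:7>4 Q:6>5 R:7>0)
P1 drop D (A beats it: P:7>1 Q:6>0 R:7>2)
P2 drop P (Q beats it: A:8>0 C:6>4)
P1→{A,C} P2→{Q,R}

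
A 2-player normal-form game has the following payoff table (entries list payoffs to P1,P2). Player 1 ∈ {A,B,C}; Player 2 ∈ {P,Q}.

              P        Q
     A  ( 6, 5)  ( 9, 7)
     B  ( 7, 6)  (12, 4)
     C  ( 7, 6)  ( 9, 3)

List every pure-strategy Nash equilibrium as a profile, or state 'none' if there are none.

(A,P): not NE [P1→C gives 7>6; P2→Q gives 7>5]
(A,Q): not NE [P1→B gives 12>9]
(B,P): NE
(B,Q): not NE [P2→P gives 6>4]
(C,P): NE
(C,Q): not NE [P1→B gives 12>9; P2→P gives 6>3]

PSNE = {(B,P), (C,P)}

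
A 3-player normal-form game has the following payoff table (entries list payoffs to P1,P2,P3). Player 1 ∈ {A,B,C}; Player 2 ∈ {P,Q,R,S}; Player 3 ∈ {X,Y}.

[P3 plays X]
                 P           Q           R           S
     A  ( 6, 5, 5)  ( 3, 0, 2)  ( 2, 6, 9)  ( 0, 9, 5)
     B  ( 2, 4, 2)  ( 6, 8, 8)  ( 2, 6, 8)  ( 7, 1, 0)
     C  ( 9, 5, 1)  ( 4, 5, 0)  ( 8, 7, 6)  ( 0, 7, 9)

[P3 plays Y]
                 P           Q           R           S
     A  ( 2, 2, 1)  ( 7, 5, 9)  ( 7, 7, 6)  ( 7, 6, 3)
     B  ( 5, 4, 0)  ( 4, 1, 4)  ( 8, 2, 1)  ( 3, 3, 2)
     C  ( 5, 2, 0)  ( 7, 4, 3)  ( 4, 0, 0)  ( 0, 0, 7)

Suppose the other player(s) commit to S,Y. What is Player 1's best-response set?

u_1(A vs S,Y) = 7
u_1(B vs S,Y) = 3
u_1(C vs S,Y) = 0
max payoff 7 at {A}

P1 best: {A}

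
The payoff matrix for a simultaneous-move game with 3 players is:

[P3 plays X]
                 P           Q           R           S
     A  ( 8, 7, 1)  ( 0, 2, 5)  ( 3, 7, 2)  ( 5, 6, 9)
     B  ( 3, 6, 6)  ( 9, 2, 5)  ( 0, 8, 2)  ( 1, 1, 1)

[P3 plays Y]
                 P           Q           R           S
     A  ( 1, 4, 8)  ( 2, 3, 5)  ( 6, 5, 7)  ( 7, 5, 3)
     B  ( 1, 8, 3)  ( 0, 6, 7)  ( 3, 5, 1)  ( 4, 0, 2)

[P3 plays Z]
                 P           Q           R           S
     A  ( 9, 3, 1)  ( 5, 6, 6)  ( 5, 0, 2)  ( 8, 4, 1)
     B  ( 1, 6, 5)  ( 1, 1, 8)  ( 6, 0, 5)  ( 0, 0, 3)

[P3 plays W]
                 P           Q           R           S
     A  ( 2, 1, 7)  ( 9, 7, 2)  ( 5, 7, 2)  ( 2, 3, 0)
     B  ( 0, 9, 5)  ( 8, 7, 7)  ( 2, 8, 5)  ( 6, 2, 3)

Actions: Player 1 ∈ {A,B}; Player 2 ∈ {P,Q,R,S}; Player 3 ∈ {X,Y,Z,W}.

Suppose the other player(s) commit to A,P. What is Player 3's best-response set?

BR_3 = {Y}

u_3(X vs A,P) = 1
u_3(Y vs A,P) = 8
u_3(Z vs A,P) = 1
u_3(W vs A,P) = 7
max payoff 8 at {Y}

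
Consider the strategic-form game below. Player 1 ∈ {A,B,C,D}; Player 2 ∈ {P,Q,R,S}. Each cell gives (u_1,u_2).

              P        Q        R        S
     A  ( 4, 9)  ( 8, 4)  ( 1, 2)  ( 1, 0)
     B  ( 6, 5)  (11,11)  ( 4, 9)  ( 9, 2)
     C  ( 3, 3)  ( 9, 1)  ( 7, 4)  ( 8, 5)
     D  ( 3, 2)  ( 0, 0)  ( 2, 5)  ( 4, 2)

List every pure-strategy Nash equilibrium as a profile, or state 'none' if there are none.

(A,P): not NE [P1→B gives 6>4]
(A,Q): not NE [P1→B gives 11>8; P2→P gives 9>4]
(A,R): not NE [P1→C gives 7>1; P2→P gives 9>2]
(A,S): not NE [P1→B gives 9>1; P2→P gives 9>0]
(B,P): not NE [P2→Q gives 11>5]
(B,Q): NE
(B,R): not NE [P1→C gives 7>4; P2→Q gives 11>9]
(B,S): not NE [P2→Q gives 11>2]
(C,P): not NE [P1→B gives 6>3; P2→S gives 5>3]
(C,Q): not NE [P1→B gives 11>9; P2→S gives 5>1]
(C,R): not NE [P2→S gives 5>4]
(C,S): not NE [P1→B gives 9>8]
(D,P): not NE [P1→B gives 6>3; P2→R gives 5>2]
(D,Q): not NE [P1→B gives 11>0; P2→R gives 5>0]
(D,R): not NE [P1→C gives 7>2]
(D,S): not NE [P1→B gives 9>4; P2→R gives 5>2]

PSNE = {(B,Q)}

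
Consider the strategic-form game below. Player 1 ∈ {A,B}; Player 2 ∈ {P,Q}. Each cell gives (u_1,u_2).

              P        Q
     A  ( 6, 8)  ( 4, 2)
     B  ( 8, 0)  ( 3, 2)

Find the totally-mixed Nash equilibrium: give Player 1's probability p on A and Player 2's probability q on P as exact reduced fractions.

P1 indiff ⇒ q·6+(1-q)·4 = q·8+(1-q)·3 ⇒ q(-2) = (1-q)(-1) ⇒ q = 1/3
P2 indiff ⇒ p·8+(1-p)·0 = p·2+(1-p)·2 ⇒ p(6) = (1-p)(2) ⇒ p = 1/4

p=1/4, q=1/3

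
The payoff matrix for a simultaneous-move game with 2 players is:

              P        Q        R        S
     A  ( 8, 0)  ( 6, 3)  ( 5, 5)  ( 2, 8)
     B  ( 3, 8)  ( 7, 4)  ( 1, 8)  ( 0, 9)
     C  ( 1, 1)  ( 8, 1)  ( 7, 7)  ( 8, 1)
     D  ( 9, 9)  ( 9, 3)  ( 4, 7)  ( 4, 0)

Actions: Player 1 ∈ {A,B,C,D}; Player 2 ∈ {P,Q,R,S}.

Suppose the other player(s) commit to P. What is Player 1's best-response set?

BR_1 = {D}

u_1(A vs P) = 8
u_1(B vs P) = 3
u_1(C vs P) = 1
u_1(D vs P) = 9
max payoff 9 at {D}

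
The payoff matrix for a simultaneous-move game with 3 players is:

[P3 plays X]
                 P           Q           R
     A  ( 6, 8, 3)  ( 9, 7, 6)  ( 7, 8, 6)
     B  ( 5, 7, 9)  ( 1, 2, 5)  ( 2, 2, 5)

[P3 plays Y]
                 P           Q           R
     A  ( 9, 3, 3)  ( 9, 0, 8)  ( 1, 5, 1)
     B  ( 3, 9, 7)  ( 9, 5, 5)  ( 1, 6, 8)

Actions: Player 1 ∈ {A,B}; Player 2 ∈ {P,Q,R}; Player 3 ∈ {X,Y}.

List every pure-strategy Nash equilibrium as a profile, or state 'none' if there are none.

(A,P,X): NE
(A,P,Y): not NE [P2→R gives 5>3]
(A,Q,X): not NE [P2→R gives 8>7; P3→Y gives 8>6]
(A,Q,Y): not NE [P2→R gives 5>0]
(A,R,X): NE
(A,R,Y): not NE [P3→X gives 6>1]
(B,P,X): not NE [P1→A gives 6>5]
(B,P,Y): not NE [P1→A gives 9>3; P3→X gives 9>7]
(B,Q,X): not NE [P1→A gives 9>1; P2→P gives 7>2]
(B,Q,Y): not NE [P2→P gives 9>5]
(B,R,X): not NE [P1→A gives 7>2; P2→P gives 7>2; P3→Y gives 8>5]
(B,R,Y): not NE [P2→P gives 9>6]

NE set: (A,P,X), (A,R,X)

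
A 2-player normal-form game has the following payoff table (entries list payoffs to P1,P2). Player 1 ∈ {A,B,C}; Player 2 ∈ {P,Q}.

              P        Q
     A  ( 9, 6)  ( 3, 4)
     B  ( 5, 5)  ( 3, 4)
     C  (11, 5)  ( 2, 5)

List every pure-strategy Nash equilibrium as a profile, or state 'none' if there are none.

(A,P): not NE [P1→C gives 11>9]
(A,Q): not NE [P2→P gives 6>4]
(B,P): not NE [P1→C gives 11>5]
(B,Q): not NE [P2→P gives 5>4]
(C,P): NE
(C,Q): not NE [P1→B gives 3>2]

PSNE = {(C,P)}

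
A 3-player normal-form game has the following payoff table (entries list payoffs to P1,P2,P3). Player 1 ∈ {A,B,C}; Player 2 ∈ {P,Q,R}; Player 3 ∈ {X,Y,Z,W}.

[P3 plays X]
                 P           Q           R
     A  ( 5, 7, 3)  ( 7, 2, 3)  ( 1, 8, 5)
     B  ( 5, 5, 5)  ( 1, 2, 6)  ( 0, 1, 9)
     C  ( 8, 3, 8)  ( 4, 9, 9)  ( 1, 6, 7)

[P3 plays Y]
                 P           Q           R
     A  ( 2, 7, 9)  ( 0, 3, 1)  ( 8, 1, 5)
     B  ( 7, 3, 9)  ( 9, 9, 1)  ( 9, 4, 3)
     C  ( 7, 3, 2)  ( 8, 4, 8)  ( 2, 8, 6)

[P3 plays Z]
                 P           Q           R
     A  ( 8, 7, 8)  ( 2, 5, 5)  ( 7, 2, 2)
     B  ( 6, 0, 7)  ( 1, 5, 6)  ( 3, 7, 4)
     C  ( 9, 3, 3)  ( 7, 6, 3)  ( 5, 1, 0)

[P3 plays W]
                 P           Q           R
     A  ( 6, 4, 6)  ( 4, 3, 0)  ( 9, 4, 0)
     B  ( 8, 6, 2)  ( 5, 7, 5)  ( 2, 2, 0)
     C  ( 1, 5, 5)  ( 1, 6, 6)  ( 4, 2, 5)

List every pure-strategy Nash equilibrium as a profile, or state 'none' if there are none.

(A,P,X): not NE [P1→C gives 8>5; P2→R gives 8>7; P3→Y gives 9>3]
(A,P,Y): not NE [P1→C gives 7>2]
(A,P,Z): not NE [P1→C gives 9>8; P3→Y gives 9>8]
(A,P,W): not NE [P1→B gives 8>6; P3→Y gives 9>6]
(A,Q,X): not NE [P2→R gives 8>2; P3→Z gives 5>3]
(A,Q,Y): not NE [P1→B gives 9>0; P2→P gives 7>3; P3→Z gives 5>1]
(A,Q,Z): not NE [P1→C gives 7>2; P2→P gives 7>5]
(A,Q,W): not NE [P1→B gives 5>4; P2→R gives 4>3; P3→Z gives 5>0]
(A,R,X): NE
(A,R,Y): not NE [P1→B gives 9>8; P2→P gives 7>1]
(A,R,Z): not NE [P2→P gives 7>2; P3→Y gives 5>2]
(A,R,W): not NE [P3→Y gives 5>0]
(B,P,X): not NE [P1→C gives 8>5; P3→Y gives 9>5]
(B,P,Y): not NE [P2→Q gives 9>3]
(B,P,Z): not NE [P1→C gives 9>6; P2→R gives 7>0; P3→Y gives 9>7]
(B,P,W): not NE [P2→Q gives 7>6; P3→Y gives 9>2]
(B,Q,X): not NE [P1→A gives 7>1; P2→P gives 5>2]
(B,Q,Y): not NE [P3→Z gives 6>1]
(B,Q,Z): not NE [P1→C gives 7>1; P2→R gives 7>5]
(B,Q,W): not NE [P3→Z gives 6>5]
(B,R,X): not NE [P1→C gives 1>0; P2→P gives 5>1]
(B,R,Y): not NE [P2→Q gives 9>4; P3→X gives 9>3]
(B,R,Z): not NE [P1→A gives 7>3; P3→X gives 9>4]
(B,R,W): not NE [P1→A gives 9>2; P2→Q gives 7>2; P3→X gives 9>0]
(C,P,X): not NE [P2→Q gives 9>3]
(C,P,Y): not NE [P2→R gives 8>3; P3→X gives 8>2]
(C,P,Z): not NE [P2→Q gives 6>3; P3→X gives 8>3]
(C,P,W): not NE [P1→B gives 8>1; P2→Q gives 6>5; P3→X gives 8>5]
(C,Q,X): not NE [P1→A gives 7>4]
(C,Q,Y): not NE [P1→B gives 9>8; P2→R gives 8>4; P3→X gives 9>8]
(C,Q,Z): not NE [P3→X gives 9>3]
(C,Q,W): not NE [P1→B gives 5>1; P3→X gives 9>6]
(C,R,X): not NE [P2→Q gives 9>6]
(C,R,Y): not NE [P1→B gives 9>2; P3→X gives 7>6]
(C,R,Z): not NE [P1→A gives 7>5; P2→Q gives 6>1; P3→X gives 7>0]
(C,R,W): not NE [P1→A gives 9>4; P2→Q gives 6>2; P3→X gives 7>5]

Nash profiles: (A,R,X)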